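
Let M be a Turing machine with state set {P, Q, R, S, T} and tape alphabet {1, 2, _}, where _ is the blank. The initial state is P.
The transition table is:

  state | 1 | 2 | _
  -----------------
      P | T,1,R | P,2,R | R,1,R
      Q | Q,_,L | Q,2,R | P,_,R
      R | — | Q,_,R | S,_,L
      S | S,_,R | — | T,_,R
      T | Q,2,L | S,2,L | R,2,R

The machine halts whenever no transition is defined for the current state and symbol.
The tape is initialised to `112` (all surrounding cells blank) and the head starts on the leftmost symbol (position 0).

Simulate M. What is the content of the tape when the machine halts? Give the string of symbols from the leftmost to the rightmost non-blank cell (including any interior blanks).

P | _[1]12_____   read 1 → write 1, move R, go to T
T | _1[1]2_____   read 1 → write 2, move L, go to Q
Q | _[1]22_____   read 1 → write _, move L, go to Q
Q | [_]_22_____   read _ → write _, move R, go to P
P | _[_]22_____   read _ → write 1, move R, go to R
R | _1[2]2_____   read 2 → write _, move R, go to Q
Q | _1_[2]_____   read 2 → write 2, move R, go to Q
Q | _1_2[_]____   read _ → write _, move R, go to P
P | _1_2_[_]___   read _ → write 1, move R, go to R
R | _1_2_1[_]__   read _ → write _, move L, go to S
S | _1_2_[1]___   read 1 → write _, move R, go to S
S | _1_2__[_]__   read _ → write _, move R, go to T
T | _1_2___[_]_   read _ → write 2, move R, go to R
R | _1_2___2[_]   read _ → write _, move L, go to S
S | _1_2___[2]_
The non-blank tape span at halt is 1_2___2.

1_2___2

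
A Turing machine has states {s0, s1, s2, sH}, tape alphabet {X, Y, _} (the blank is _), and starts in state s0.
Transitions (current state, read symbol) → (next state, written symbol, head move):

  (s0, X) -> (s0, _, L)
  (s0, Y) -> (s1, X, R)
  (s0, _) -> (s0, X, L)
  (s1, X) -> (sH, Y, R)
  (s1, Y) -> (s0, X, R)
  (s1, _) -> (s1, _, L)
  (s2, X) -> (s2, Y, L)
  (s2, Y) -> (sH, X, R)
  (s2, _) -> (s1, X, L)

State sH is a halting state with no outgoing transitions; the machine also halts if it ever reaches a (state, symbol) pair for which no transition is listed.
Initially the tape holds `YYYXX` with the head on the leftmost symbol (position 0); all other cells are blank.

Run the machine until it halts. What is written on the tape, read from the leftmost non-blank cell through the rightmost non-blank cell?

XXXYX

s0 | [Y]YYXX   read Y → write X, move R, go to s1
s1 | X[Y]YXX   read Y → write X, move R, go to s0
s0 | XX[Y]XX   read Y → write X, move R, go to s1
s1 | XXX[X]X   read X → write Y, move R, go to sH
sH | XXXY[X]
The non-blank tape span at halt is XXXYX.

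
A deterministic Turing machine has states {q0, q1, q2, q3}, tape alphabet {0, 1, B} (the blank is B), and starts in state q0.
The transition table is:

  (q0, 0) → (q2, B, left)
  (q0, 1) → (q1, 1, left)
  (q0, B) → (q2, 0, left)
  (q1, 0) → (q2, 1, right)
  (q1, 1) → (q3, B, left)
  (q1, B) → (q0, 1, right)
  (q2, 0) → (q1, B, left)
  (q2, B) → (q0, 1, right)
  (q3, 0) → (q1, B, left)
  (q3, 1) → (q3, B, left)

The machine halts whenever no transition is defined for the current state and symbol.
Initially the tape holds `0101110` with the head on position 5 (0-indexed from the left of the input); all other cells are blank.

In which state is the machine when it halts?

q0 | B01011[1]0   read 1 → write 1, move left, go to q1
q1 | B0101[1]10   read 1 → write B, move left, go to q3
q3 | B010[1]B10   read 1 → write B, move left, go to q3
q3 | B01[0]BB10   read 0 → write B, move left, go to q1
q1 | B0[1]BBB10   read 1 → write B, move left, go to q3
q3 | B[0]BBBB10   read 0 → write B, move left, go to q1
q1 | [B]BBBBB10   read B → write 1, move right, go to q0
q0 | 1[B]BBBB10   read B → write 0, move left, go to q2
q2 | [1]0BBBB10
No transition is defined for (q2, 1); M halts in state q2.

q2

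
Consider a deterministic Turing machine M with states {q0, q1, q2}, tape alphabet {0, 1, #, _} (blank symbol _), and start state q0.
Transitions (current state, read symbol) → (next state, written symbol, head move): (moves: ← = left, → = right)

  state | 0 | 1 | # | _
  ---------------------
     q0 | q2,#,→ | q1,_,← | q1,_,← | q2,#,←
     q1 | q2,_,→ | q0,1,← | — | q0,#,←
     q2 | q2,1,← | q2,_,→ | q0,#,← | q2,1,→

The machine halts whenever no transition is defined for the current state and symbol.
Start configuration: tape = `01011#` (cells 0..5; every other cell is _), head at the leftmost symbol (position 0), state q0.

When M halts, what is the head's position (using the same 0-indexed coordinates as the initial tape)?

0

q0 | [0]1011#   read 0 → write #, move →, go to q2
q2 | #[1]011#   read 1 → write _, move →, go to q2
q2 | #_[0]11#   read 0 → write 1, move ←, go to q2
q2 | #[_]111#   read _ → write 1, move →, go to q2
q2 | #1[1]11#   read 1 → write _, move →, go to q2
q2 | #1_[1]1#   read 1 → write _, move →, go to q2
q2 | #1__[1]#   read 1 → write _, move →, go to q2
q2 | #1___[#]   read # → write #, move ←, go to q0
q0 | #1__[_]#   read _ → write #, move ←, go to q2
q2 | #1_[_]##   read _ → write 1, move →, go to q2
q2 | #1_1[#]#   read # → write #, move ←, go to q0
q0 | #1_[1]##   read 1 → write _, move ←, go to q1
q1 | #1[_]_##   read _ → write #, move ←, go to q0
q0 | #[1]#_##   read 1 → write _, move ←, go to q1
q1 | [#]_#_##
At halt the head is at cell 0.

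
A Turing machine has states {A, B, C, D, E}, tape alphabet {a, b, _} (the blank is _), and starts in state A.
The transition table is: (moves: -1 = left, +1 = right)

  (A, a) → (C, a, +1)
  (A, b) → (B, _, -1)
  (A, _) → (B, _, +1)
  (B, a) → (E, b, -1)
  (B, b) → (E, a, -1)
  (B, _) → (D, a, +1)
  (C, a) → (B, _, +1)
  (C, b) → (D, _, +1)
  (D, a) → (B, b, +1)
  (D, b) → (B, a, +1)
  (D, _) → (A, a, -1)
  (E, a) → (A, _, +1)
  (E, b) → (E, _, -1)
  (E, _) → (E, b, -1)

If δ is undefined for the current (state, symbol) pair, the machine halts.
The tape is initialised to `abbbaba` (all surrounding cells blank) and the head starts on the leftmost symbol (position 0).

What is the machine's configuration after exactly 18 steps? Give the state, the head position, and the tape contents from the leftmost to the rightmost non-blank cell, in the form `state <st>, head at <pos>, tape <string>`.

state A, head at 4, tape a___bba

A | [a]bbbaba   read a → write a, move +1, go to C
C | a[b]bbaba   read b → write _, move +1, go to D
D | a_[b]baba   read b → write a, move +1, go to B
B | a_a[b]aba   read b → write a, move -1, go to E
E | a_[a]aaba   read a → write _, move +1, go to A
A | a__[a]aba   read a → write a, move +1, go to C
C | a__a[a]ba   read a → write _, move +1, go to B
B | a__a_[b]a   read b → write a, move -1, go to E
E | a__a[_]aa   read _ → write b, move -1, go to E
E | a__[a]baa   read a → write _, move +1, go to A
A | a___[b]aa   read b → write _, move -1, go to B
B | a__[_]_aa   read _ → write a, move +1, go to D
D | a__a[_]aa   read _ → write a, move -1, go to A
A | a__[a]aaa   read a → write a, move +1, go to C
C | a__a[a]aa   read a → write _, move +1, go to B
B | a__a_[a]a   read a → write b, move -1, go to E
E | a__a[_]ba   read _ → write b, move -1, go to E
E | a__[a]bba   read a → write _, move +1, go to A
A | a___[b]ba
After 18 steps: state A, head at 4, tape a___bba.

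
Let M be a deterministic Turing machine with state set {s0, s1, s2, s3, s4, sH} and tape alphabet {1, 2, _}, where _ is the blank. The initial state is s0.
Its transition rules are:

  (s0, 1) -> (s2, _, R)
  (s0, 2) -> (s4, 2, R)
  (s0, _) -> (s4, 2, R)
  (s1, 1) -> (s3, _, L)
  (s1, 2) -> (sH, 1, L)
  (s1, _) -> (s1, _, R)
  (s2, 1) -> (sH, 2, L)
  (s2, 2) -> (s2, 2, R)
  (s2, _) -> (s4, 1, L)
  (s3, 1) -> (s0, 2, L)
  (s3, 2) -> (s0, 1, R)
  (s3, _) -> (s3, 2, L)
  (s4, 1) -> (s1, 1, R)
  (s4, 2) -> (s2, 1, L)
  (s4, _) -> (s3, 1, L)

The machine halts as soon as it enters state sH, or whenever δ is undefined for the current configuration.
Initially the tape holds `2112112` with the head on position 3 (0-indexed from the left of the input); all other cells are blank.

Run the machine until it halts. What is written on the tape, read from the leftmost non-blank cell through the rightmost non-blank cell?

21122_2

s0 | 211[2]112   read 2 → write 2, move R, go to s4
s4 | 2112[1]12   read 1 → write 1, move R, go to s1
s1 | 21121[1]2   read 1 → write _, move L, go to s3
s3 | 2112[1]_2   read 1 → write 2, move L, go to s0
s0 | 211[2]2_2   read 2 → write 2, move R, go to s4
s4 | 2112[2]_2   read 2 → write 1, move L, go to s2
s2 | 211[2]1_2   read 2 → write 2, move R, go to s2
s2 | 2112[1]_2   read 1 → write 2, move L, go to sH
sH | 211[2]2_2
The non-blank tape span at halt is 21122_2.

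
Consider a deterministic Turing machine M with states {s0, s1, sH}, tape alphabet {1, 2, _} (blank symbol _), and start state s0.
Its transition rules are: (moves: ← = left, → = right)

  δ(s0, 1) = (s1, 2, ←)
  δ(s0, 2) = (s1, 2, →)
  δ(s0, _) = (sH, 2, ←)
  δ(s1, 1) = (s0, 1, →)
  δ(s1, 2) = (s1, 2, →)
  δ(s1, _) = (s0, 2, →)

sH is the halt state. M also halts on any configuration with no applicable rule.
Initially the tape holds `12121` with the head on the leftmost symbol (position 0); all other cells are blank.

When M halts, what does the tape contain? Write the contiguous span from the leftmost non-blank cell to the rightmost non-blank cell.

2221212

state=s0 head=0 tape=_[1]2121_   (s0,1)→(s1,2,←)
state=s1 head=-1 tape=[_]22121_   (s1,_)→(s0,2,→)
state=s0 head=0 tape=2[2]2121_   (s0,2)→(s1,2,→)
state=s1 head=1 tape=22[2]121_   (s1,2)→(s1,2,→)
state=s1 head=2 tape=222[1]21_   (s1,1)→(s0,1,→)
state=s0 head=3 tape=2221[2]1_   (s0,2)→(s1,2,→)
state=s1 head=4 tape=22212[1]_   (s1,1)→(s0,1,→)
state=s0 head=5 tape=222121[_]   (s0,_)→(sH,2,←)
state=sH head=4 tape=22212[1]2
The non-blank tape span at halt is 2221212.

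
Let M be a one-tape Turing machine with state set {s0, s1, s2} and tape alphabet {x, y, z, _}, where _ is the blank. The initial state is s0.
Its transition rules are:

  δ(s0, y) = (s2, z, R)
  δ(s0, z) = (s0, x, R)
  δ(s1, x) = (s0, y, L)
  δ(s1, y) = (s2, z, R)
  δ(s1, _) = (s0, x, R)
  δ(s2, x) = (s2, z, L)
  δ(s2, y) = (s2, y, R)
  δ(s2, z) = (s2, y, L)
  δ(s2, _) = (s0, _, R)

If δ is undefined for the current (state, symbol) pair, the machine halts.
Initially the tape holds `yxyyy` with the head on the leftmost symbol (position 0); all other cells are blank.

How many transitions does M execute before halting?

14

state=s0 head=0 tape=_[y]xyyy__   (s0,y)→(s2,z,R)
state=s2 head=1 tape=_z[x]yyy__   (s2,x)→(s2,z,L)
state=s2 head=0 tape=_[z]zyyy__   (s2,z)→(s2,y,L)
state=s2 head=-1 tape=[_]yzyyy__   (s2,_)→(s0,_,R)
state=s0 head=0 tape=_[y]zyyy__   (s0,y)→(s2,z,R)
state=s2 head=1 tape=_z[z]yyy__   (s2,z)→(s2,y,L)
state=s2 head=0 tape=_[z]yyyy__   (s2,z)→(s2,y,L)
state=s2 head=-1 tape=[_]yyyyy__   (s2,_)→(s0,_,R)
state=s0 head=0 tape=_[y]yyyy__   (s0,y)→(s2,z,R)
state=s2 head=1 tape=_z[y]yyy__   (s2,y)→(s2,y,R)
state=s2 head=2 tape=_zy[y]yy__   (s2,y)→(s2,y,R)
state=s2 head=3 tape=_zyy[y]y__   (s2,y)→(s2,y,R)
state=s2 head=4 tape=_zyyy[y]__   (s2,y)→(s2,y,R)
state=s2 head=5 tape=_zyyyy[_]_   (s2,_)→(s0,_,R)
state=s0 head=6 tape=_zyyyy_[_]
M halts after 14 transitions.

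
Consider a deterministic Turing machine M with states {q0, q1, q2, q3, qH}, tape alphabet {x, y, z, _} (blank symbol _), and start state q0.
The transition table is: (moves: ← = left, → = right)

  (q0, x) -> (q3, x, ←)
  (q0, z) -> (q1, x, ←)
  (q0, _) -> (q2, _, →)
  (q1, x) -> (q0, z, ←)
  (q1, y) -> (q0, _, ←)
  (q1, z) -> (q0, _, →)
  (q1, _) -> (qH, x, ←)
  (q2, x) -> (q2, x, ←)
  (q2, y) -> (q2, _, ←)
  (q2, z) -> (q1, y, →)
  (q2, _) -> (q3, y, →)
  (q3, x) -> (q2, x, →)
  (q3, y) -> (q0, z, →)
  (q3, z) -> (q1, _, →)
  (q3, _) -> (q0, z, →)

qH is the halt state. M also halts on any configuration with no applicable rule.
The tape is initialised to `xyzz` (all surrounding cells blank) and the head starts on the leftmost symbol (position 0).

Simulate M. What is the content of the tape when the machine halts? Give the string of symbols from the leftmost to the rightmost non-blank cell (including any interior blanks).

state=q0 head=0 tape=_[x]yzz   (q0,x)→(q3,x,←)
state=q3 head=-1 tape=[_]xyzz   (q3,_)→(q0,z,→)
state=q0 head=0 tape=z[x]yzz   (q0,x)→(q3,x,←)
state=q3 head=-1 tape=[z]xyzz   (q3,z)→(q1,_,→)
state=q1 head=0 tape=_[x]yzz   (q1,x)→(q0,z,←)
state=q0 head=-1 tape=[_]zyzz   (q0,_)→(q2,_,→)
state=q2 head=0 tape=_[z]yzz   (q2,z)→(q1,y,→)
state=q1 head=1 tape=_y[y]zz   (q1,y)→(q0,_,←)
state=q0 head=0 tape=_[y]_zz
The non-blank tape span at halt is y_zz.

y_zz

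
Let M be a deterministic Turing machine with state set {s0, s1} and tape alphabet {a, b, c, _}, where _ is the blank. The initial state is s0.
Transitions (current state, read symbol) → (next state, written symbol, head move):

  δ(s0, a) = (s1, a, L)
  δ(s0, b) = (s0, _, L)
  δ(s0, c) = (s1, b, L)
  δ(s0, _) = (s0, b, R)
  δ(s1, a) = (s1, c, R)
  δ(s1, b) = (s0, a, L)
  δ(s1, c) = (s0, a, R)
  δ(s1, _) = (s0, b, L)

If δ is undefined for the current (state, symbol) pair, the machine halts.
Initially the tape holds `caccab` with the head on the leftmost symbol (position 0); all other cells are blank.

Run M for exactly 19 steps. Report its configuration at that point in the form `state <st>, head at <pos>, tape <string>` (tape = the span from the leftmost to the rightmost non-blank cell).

state s0, head at -1, tape bbbbaaccab

s0 | ____[c]accab   read c → write b, move L, go to s1
s1 | ___[_]baccab   read _ → write b, move L, go to s0
s0 | __[_]bbaccab   read _ → write b, move R, go to s0
s0 | __b[b]baccab   read b → write _, move L, go to s0
s0 | __[b]_baccab   read b → write _, move L, go to s0
s0 | _[_]__baccab   read _ → write b, move R, go to s0
s0 | _b[_]_baccab   read _ → write b, move R, go to s0
s0 | _bb[_]baccab   read _ → write b, move R, go to s0
s0 | _bbb[b]accab   read b → write _, move L, go to s0
s0 | _bb[b]_accab   read b → write _, move L, go to s0
s0 | _b[b]__accab   read b → write _, move L, go to s0
s0 | _[b]___accab   read b → write _, move L, go to s0
s0 | [_]____accab   read _ → write b, move R, go to s0
s0 | b[_]___accab   read _ → write b, move R, go to s0
s0 | bb[_]__accab   read _ → write b, move R, go to s0
s0 | bbb[_]_accab   read _ → write b, move R, go to s0
s0 | bbbb[_]accab   read _ → write b, move R, go to s0
s0 | bbbbb[a]ccab   read a → write a, move L, go to s1
s1 | bbbb[b]accab   read b → write a, move L, go to s0
s0 | bbb[b]aaccab
After 19 steps: state s0, head at -1, tape bbbbaaccab.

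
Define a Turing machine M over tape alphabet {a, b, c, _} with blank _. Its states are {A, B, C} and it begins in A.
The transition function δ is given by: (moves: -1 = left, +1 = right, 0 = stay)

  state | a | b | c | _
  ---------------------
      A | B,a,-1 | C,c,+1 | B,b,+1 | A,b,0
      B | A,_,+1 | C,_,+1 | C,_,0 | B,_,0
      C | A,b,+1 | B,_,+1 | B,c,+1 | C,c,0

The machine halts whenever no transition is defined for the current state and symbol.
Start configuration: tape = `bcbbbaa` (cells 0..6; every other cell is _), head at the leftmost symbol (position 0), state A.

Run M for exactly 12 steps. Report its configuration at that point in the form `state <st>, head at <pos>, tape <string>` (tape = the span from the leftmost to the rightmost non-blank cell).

state=A head=0 tape=[b]cbbbaa__   (A,b)→(C,c,+1)
state=C head=1 tape=c[c]bbbaa__   (C,c)→(B,c,+1)
state=B head=2 tape=cc[b]bbaa__   (B,b)→(C,_,+1)
state=C head=3 tape=cc_[b]baa__   (C,b)→(B,_,+1)
state=B head=4 tape=cc__[b]aa__   (B,b)→(C,_,+1)
state=C head=5 tape=cc___[a]a__   (C,a)→(A,b,+1)
state=A head=6 tape=cc___b[a]__   (A,a)→(B,a,-1)
state=B head=5 tape=cc___[b]a__   (B,b)→(C,_,+1)
state=C head=6 tape=cc____[a]__   (C,a)→(A,b,+1)
state=A head=7 tape=cc____b[_]_   (A,_)→(A,b,0)
state=A head=7 tape=cc____b[b]_   (A,b)→(C,c,+1)
state=C head=8 tape=cc____bc[_]   (C,_)→(C,c,0)
state=C head=8 tape=cc____bc[c]
After 12 steps: state C, head at 8, tape cc____bcc.

state C, head at 8, tape cc____bcc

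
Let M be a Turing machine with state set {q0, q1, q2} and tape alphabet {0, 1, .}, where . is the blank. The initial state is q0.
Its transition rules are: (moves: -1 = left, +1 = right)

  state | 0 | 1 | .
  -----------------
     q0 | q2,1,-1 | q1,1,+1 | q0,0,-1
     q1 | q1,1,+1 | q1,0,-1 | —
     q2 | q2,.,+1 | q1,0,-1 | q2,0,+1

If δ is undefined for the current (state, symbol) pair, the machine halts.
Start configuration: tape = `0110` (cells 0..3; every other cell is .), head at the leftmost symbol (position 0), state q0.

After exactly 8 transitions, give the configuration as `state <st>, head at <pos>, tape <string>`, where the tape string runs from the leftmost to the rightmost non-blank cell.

state=q0 head=0 tape=..[0]110   (q0,0)→(q2,1,-1)
state=q2 head=-1 tape=.[.]1110   (q2,.)→(q2,0,+1)
state=q2 head=0 tape=.0[1]110   (q2,1)→(q1,0,-1)
state=q1 head=-1 tape=.[0]0110   (q1,0)→(q1,1,+1)
state=q1 head=0 tape=.1[0]110   (q1,0)→(q1,1,+1)
state=q1 head=1 tape=.11[1]10   (q1,1)→(q1,0,-1)
state=q1 head=0 tape=.1[1]010   (q1,1)→(q1,0,-1)
state=q1 head=-1 tape=.[1]0010   (q1,1)→(q1,0,-1)
state=q1 head=-2 tape=[.]00010
After 8 steps: state q1, head at -2, tape 00010.

state q1, head at -2, tape 00010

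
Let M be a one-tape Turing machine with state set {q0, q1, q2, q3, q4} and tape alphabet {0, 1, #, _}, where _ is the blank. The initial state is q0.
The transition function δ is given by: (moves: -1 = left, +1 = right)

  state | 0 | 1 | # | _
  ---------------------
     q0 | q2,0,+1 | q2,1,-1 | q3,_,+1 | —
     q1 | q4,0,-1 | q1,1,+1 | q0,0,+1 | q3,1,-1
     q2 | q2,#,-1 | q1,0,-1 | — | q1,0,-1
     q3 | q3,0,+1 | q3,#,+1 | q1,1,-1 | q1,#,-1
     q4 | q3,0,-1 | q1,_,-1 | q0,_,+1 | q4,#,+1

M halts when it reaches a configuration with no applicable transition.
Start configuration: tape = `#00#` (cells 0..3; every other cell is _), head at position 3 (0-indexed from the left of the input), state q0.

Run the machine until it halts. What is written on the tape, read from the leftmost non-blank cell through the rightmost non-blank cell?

####1

q0 | #00[#]_   read # → write _, move +1, go to q3
q3 | #00_[_]   read _ → write #, move -1, go to q1
q1 | #00[_]#   read _ → write 1, move -1, go to q3
q3 | #0[0]1#   read 0 → write 0, move +1, go to q3
q3 | #00[1]#   read 1 → write #, move +1, go to q3
q3 | #00#[#]   read # → write 1, move -1, go to q1
q1 | #00[#]1   read # → write 0, move +1, go to q0
q0 | #000[1]   read 1 → write 1, move -1, go to q2
q2 | #00[0]1   read 0 → write #, move -1, go to q2
q2 | #0[0]#1   read 0 → write #, move -1, go to q2
q2 | #[0]##1   read 0 → write #, move -1, go to q2
q2 | [#]###1
The non-blank tape span at halt is ####1.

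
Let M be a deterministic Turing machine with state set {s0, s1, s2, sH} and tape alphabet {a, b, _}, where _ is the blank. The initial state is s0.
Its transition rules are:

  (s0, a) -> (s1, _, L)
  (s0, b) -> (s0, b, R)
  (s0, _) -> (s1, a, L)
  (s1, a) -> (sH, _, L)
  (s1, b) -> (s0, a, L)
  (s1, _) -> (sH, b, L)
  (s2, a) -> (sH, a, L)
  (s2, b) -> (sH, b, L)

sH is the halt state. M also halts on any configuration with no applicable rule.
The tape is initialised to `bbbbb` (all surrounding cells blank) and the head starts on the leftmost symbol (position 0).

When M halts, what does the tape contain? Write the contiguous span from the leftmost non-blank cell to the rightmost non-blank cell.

s0 | ___[b]bbbb_   read b → write b, move R, go to s0
s0 | ___b[b]bbb_   read b → write b, move R, go to s0
s0 | ___bb[b]bb_   read b → write b, move R, go to s0
s0 | ___bbb[b]b_   read b → write b, move R, go to s0
s0 | ___bbbb[b]_   read b → write b, move R, go to s0
s0 | ___bbbbb[_]   read _ → write a, move L, go to s1
s1 | ___bbbb[b]a   read b → write a, move L, go to s0
s0 | ___bbb[b]aa   read b → write b, move R, go to s0
s0 | ___bbbb[a]a   read a → write _, move L, go to s1
s1 | ___bbb[b]_a   read b → write a, move L, go to s0
s0 | ___bb[b]a_a   read b → write b, move R, go to s0
s0 | ___bbb[a]_a   read a → write _, move L, go to s1
s1 | ___bb[b]__a   read b → write a, move L, go to s0
s0 | ___b[b]a__a   read b → write b, move R, go to s0
s0 | ___bb[a]__a   read a → write _, move L, go to s1
s1 | ___b[b]___a   read b → write a, move L, go to s0
s0 | ___[b]a___a   read b → write b, move R, go to s0
s0 | ___b[a]___a   read a → write _, move L, go to s1
s1 | ___[b]____a   read b → write a, move L, go to s0
s0 | __[_]a____a   read _ → write a, move L, go to s1
s1 | _[_]aa____a   read _ → write b, move L, go to sH
sH | [_]baa____a
The non-blank tape span at halt is baa____a.

baa____a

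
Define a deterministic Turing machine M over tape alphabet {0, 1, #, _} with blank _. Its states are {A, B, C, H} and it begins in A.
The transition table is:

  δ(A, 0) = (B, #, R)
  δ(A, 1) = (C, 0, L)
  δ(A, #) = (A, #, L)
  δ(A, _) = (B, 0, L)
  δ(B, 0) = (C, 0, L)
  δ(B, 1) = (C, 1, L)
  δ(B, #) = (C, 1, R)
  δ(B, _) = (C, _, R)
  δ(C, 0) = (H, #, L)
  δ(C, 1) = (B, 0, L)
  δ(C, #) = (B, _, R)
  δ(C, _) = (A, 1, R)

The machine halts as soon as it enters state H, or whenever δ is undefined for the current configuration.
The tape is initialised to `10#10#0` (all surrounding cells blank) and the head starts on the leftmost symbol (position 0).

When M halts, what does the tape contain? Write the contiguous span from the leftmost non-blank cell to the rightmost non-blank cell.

#10000#0

A | __[1]0#10#0   read 1 → write 0, move L, go to C
C | _[_]00#10#0   read _ → write 1, move R, go to A
A | _1[0]0#10#0   read 0 → write #, move R, go to B
B | _1#[0]#10#0   read 0 → write 0, move L, go to C
C | _1[#]0#10#0   read # → write _, move R, go to B
B | _1_[0]#10#0   read 0 → write 0, move L, go to C
C | _1[_]0#10#0   read _ → write 1, move R, go to A
A | _11[0]#10#0   read 0 → write #, move R, go to B
B | _11#[#]10#0   read # → write 1, move R, go to C
C | _11#1[1]0#0   read 1 → write 0, move L, go to B
B | _11#[1]00#0   read 1 → write 1, move L, go to C
C | _11[#]100#0   read # → write _, move R, go to B
B | _11_[1]00#0   read 1 → write 1, move L, go to C
C | _11[_]100#0   read _ → write 1, move R, go to A
A | _111[1]00#0   read 1 → write 0, move L, go to C
C | _11[1]000#0   read 1 → write 0, move L, go to B
B | _1[1]0000#0   read 1 → write 1, move L, go to C
C | _[1]10000#0   read 1 → write 0, move L, go to B
B | [_]010000#0   read _ → write _, move R, go to C
C | _[0]10000#0   read 0 → write #, move L, go to H
H | [_]#10000#0
The non-blank tape span at halt is #10000#0.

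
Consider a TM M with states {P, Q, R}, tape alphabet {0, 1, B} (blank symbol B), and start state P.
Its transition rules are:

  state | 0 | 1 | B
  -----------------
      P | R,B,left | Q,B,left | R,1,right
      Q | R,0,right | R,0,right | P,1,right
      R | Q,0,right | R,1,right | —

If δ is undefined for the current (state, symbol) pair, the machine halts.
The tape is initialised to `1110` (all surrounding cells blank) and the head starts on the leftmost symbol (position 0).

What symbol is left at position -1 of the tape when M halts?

P | B[1]110BBB   read 1 → write B, move left, go to Q
Q | [B]B110BBB   read B → write 1, move right, go to P
P | 1[B]110BBB   read B → write 1, move right, go to R
R | 11[1]10BBB   read 1 → write 1, move right, go to R
R | 111[1]0BBB   read 1 → write 1, move right, go to R
R | 1111[0]BBB   read 0 → write 0, move right, go to Q
Q | 11110[B]BB   read B → write 1, move right, go to P
P | 111101[B]B   read B → write 1, move right, go to R
R | 1111011[B]
Cell -1 holds 1 when M halts.

1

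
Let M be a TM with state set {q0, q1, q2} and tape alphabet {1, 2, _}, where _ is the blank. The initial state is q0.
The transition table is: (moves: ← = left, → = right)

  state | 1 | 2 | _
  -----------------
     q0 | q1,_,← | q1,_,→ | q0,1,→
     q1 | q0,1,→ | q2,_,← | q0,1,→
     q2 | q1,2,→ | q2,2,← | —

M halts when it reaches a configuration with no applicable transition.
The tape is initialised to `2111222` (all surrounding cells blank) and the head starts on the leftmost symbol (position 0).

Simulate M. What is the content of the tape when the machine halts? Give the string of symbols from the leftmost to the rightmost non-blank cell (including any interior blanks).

111__2

q0 | [2]111222   read 2 → write _, move →, go to q1
q1 | _[1]11222   read 1 → write 1, move →, go to q0
q0 | _1[1]1222   read 1 → write _, move ←, go to q1
q1 | _[1]_1222   read 1 → write 1, move →, go to q0
q0 | _1[_]1222   read _ → write 1, move →, go to q0
q0 | _11[1]222   read 1 → write _, move ←, go to q1
q1 | _1[1]_222   read 1 → write 1, move →, go to q0
q0 | _11[_]222   read _ → write 1, move →, go to q0
q0 | _111[2]22   read 2 → write _, move →, go to q1
q1 | _111_[2]2   read 2 → write _, move ←, go to q2
q2 | _111[_]_2
The non-blank tape span at halt is 111__2.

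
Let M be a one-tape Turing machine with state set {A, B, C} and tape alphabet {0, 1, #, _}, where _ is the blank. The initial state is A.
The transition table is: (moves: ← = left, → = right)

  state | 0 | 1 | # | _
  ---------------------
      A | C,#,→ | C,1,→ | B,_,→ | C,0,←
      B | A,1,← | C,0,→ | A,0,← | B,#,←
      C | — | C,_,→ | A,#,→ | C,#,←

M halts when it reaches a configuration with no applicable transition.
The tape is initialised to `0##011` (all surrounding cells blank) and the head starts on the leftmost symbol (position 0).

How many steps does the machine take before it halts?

20

state=A head=0 tape=[0]##011_   (A,0)→(C,#,→)
state=C head=1 tape=#[#]#011_   (C,#)→(A,#,→)
state=A head=2 tape=##[#]011_   (A,#)→(B,_,→)
state=B head=3 tape=##_[0]11_   (B,0)→(A,1,←)
state=A head=2 tape=##[_]111_   (A,_)→(C,0,←)
state=C head=1 tape=#[#]0111_   (C,#)→(A,#,→)
state=A head=2 tape=##[0]111_   (A,0)→(C,#,→)
state=C head=3 tape=###[1]11_   (C,1)→(C,_,→)
state=C head=4 tape=###_[1]1_   (C,1)→(C,_,→)
state=C head=5 tape=###__[1]_   (C,1)→(C,_,→)
state=C head=6 tape=###___[_]   (C,_)→(C,#,←)
state=C head=5 tape=###__[_]#   (C,_)→(C,#,←)
state=C head=4 tape=###_[_]##   (C,_)→(C,#,←)
state=C head=3 tape=###[_]###   (C,_)→(C,#,←)
state=C head=2 tape=##[#]####   (C,#)→(A,#,→)
state=A head=3 tape=###[#]###   (A,#)→(B,_,→)
state=B head=4 tape=###_[#]##   (B,#)→(A,0,←)
state=A head=3 tape=###[_]0##   (A,_)→(C,0,←)
state=C head=2 tape=##[#]00##   (C,#)→(A,#,→)
state=A head=3 tape=###[0]0##   (A,0)→(C,#,→)
state=C head=4 tape=####[0]##
M halts after 20 transitions.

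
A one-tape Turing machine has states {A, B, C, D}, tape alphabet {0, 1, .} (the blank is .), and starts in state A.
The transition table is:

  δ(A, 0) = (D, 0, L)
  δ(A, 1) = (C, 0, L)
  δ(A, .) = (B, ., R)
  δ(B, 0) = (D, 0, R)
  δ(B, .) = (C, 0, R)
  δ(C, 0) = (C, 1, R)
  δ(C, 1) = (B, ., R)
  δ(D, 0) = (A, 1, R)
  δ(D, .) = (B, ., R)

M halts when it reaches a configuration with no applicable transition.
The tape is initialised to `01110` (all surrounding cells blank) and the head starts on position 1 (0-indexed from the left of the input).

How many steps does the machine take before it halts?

state=A head=1 tape=0[1]110   (A,1)→(C,0,L)
state=C head=0 tape=[0]0110   (C,0)→(C,1,R)
state=C head=1 tape=1[0]110   (C,0)→(C,1,R)
state=C head=2 tape=11[1]10   (C,1)→(B,.,R)
state=B head=3 tape=11.[1]0
M halts after 4 transitions.

4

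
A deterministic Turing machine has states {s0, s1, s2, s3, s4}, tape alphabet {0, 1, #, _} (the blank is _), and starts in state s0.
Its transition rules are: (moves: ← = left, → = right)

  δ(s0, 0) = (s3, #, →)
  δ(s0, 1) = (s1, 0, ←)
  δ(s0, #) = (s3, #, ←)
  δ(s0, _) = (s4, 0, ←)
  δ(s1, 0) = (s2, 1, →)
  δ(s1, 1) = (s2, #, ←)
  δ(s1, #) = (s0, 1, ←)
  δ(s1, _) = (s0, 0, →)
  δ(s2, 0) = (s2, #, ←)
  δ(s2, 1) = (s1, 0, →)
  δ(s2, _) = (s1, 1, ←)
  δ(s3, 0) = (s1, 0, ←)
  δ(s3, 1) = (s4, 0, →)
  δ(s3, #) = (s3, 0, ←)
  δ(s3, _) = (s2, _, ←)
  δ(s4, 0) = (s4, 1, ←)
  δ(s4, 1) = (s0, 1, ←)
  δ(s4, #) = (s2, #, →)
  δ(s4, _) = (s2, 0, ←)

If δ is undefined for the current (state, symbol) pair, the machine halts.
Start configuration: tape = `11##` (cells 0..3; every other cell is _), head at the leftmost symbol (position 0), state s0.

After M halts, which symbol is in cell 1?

0

s0 | _[1]1##   read 1 → write 0, move ←, go to s1
s1 | [_]01##   read _ → write 0, move →, go to s0
s0 | 0[0]1##   read 0 → write #, move →, go to s3
s3 | 0#[1]##   read 1 → write 0, move →, go to s4
s4 | 0#0[#]#   read # → write #, move →, go to s2
s2 | 0#0#[#]
Cell 1 holds 0 when M halts.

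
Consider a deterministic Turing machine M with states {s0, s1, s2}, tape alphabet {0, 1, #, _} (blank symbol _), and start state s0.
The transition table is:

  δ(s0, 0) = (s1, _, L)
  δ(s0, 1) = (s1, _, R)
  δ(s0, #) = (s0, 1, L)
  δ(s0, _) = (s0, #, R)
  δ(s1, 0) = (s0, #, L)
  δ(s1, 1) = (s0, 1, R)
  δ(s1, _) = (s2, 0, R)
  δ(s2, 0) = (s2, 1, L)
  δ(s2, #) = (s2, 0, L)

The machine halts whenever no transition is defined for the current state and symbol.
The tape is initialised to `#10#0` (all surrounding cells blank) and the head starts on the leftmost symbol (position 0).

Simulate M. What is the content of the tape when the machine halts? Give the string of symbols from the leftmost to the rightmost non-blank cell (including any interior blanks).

#___1_0

state=s0 head=0 tape=_[#]10#0__   (s0,#)→(s0,1,L)
state=s0 head=-1 tape=[_]110#0__   (s0,_)→(s0,#,R)
state=s0 head=0 tape=#[1]10#0__   (s0,1)→(s1,_,R)
state=s1 head=1 tape=#_[1]0#0__   (s1,1)→(s0,1,R)
state=s0 head=2 tape=#_1[0]#0__   (s0,0)→(s1,_,L)
state=s1 head=1 tape=#_[1]_#0__   (s1,1)→(s0,1,R)
state=s0 head=2 tape=#_1[_]#0__   (s0,_)→(s0,#,R)
state=s0 head=3 tape=#_1#[#]0__   (s0,#)→(s0,1,L)
state=s0 head=2 tape=#_1[#]10__   (s0,#)→(s0,1,L)
state=s0 head=1 tape=#_[1]110__   (s0,1)→(s1,_,R)
state=s1 head=2 tape=#__[1]10__   (s1,1)→(s0,1,R)
state=s0 head=3 tape=#__1[1]0__   (s0,1)→(s1,_,R)
state=s1 head=4 tape=#__1_[0]__   (s1,0)→(s0,#,L)
state=s0 head=3 tape=#__1[_]#__   (s0,_)→(s0,#,R)
state=s0 head=4 tape=#__1#[#]__   (s0,#)→(s0,1,L)
state=s0 head=3 tape=#__1[#]1__   (s0,#)→(s0,1,L)
state=s0 head=2 tape=#__[1]11__   (s0,1)→(s1,_,R)
state=s1 head=3 tape=#___[1]1__   (s1,1)→(s0,1,R)
state=s0 head=4 tape=#___1[1]__   (s0,1)→(s1,_,R)
state=s1 head=5 tape=#___1_[_]_   (s1,_)→(s2,0,R)
state=s2 head=6 tape=#___1_0[_]
The non-blank tape span at halt is #___1_0.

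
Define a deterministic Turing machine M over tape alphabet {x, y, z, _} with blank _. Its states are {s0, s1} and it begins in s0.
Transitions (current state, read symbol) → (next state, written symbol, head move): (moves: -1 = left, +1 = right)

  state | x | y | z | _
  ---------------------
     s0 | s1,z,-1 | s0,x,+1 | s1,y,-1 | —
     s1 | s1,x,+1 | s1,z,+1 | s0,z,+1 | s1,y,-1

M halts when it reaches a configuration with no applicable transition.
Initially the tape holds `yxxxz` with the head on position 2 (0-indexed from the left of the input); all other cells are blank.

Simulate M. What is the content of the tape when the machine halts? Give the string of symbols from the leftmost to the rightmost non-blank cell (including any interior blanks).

yxzxzx

s0 | yx[x]xz__   read x → write z, move -1, go to s1
s1 | y[x]zxz__   read x → write x, move +1, go to s1
s1 | yx[z]xz__   read z → write z, move +1, go to s0
s0 | yxz[x]z__   read x → write z, move -1, go to s1
s1 | yx[z]zz__   read z → write z, move +1, go to s0
s0 | yxz[z]z__   read z → write y, move -1, go to s1
s1 | yx[z]yz__   read z → write z, move +1, go to s0
s0 | yxz[y]z__   read y → write x, move +1, go to s0
s0 | yxzx[z]__   read z → write y, move -1, go to s1
s1 | yxz[x]y__   read x → write x, move +1, go to s1
s1 | yxzx[y]__   read y → write z, move +1, go to s1
s1 | yxzxz[_]_   read _ → write y, move -1, go to s1
s1 | yxzx[z]y_   read z → write z, move +1, go to s0
s0 | yxzxz[y]_   read y → write x, move +1, go to s0
s0 | yxzxzx[_]
The non-blank tape span at halt is yxzxzx.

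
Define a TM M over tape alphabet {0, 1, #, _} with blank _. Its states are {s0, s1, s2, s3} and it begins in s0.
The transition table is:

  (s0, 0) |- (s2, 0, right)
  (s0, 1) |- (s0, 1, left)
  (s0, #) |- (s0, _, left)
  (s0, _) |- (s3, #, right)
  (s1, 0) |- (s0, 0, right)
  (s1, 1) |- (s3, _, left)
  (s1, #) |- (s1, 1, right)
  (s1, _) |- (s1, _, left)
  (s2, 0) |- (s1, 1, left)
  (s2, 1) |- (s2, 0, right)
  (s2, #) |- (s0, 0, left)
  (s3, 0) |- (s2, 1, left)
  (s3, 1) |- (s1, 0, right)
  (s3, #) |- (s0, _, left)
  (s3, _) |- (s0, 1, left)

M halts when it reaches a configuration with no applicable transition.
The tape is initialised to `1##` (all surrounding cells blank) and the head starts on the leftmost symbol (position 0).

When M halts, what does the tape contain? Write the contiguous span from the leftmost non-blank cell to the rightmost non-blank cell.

s0 | _[1]##_   read 1 → write 1, move left, go to s0
s0 | [_]1##_   read _ → write #, move right, go to s3
s3 | #[1]##_   read 1 → write 0, move right, go to s1
s1 | #0[#]#_   read # → write 1, move right, go to s1
s1 | #01[#]_   read # → write 1, move right, go to s1
s1 | #011[_]   read _ → write _, move left, go to s1
s1 | #01[1]_   read 1 → write _, move left, go to s3
s3 | #0[1]__   read 1 → write 0, move right, go to s1
s1 | #00[_]_   read _ → write _, move left, go to s1
s1 | #0[0]__   read 0 → write 0, move right, go to s0
s0 | #00[_]_   read _ → write #, move right, go to s3
s3 | #00#[_]   read _ → write 1, move left, go to s0
s0 | #00[#]1   read # → write _, move left, go to s0
s0 | #0[0]_1   read 0 → write 0, move right, go to s2
s2 | #00[_]1
The non-blank tape span at halt is #00_1.

#00_1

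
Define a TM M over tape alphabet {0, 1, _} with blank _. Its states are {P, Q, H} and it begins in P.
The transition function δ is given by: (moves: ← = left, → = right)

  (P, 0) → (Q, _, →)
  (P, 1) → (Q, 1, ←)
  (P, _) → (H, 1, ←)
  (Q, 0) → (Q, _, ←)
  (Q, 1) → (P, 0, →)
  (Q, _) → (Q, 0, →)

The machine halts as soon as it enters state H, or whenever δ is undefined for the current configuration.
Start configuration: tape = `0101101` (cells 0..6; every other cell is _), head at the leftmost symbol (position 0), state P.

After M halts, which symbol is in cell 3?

0

P | [0]101101_   read 0 → write _, move →, go to Q
Q | _[1]01101_   read 1 → write 0, move →, go to P
P | _0[0]1101_   read 0 → write _, move →, go to Q
Q | _0_[1]101_   read 1 → write 0, move →, go to P
P | _0_0[1]01_   read 1 → write 1, move ←, go to Q
Q | _0_[0]101_   read 0 → write _, move ←, go to Q
Q | _0[_]_101_   read _ → write 0, move →, go to Q
Q | _00[_]101_   read _ → write 0, move →, go to Q
Q | _000[1]01_   read 1 → write 0, move →, go to P
P | _0000[0]1_   read 0 → write _, move →, go to Q
Q | _0000_[1]_   read 1 → write 0, move →, go to P
P | _0000_0[_]   read _ → write 1, move ←, go to H
H | _0000_[0]1
Cell 3 holds 0 when M halts.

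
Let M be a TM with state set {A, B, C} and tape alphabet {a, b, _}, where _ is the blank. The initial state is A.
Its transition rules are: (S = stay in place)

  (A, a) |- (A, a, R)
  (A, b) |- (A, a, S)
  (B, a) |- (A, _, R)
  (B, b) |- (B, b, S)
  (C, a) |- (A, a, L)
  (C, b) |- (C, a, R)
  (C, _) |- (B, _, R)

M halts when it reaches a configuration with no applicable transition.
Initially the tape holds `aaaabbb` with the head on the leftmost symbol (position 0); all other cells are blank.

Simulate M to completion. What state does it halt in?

A

state=A head=0 tape=[a]aaabbb_   (A,a)→(A,a,R)
state=A head=1 tape=a[a]aabbb_   (A,a)→(A,a,R)
state=A head=2 tape=aa[a]abbb_   (A,a)→(A,a,R)
state=A head=3 tape=aaa[a]bbb_   (A,a)→(A,a,R)
state=A head=4 tape=aaaa[b]bb_   (A,b)→(A,a,S)
state=A head=4 tape=aaaa[a]bb_   (A,a)→(A,a,R)
state=A head=5 tape=aaaaa[b]b_   (A,b)→(A,a,S)
state=A head=5 tape=aaaaa[a]b_   (A,a)→(A,a,R)
state=A head=6 tape=aaaaaa[b]_   (A,b)→(A,a,S)
state=A head=6 tape=aaaaaa[a]_   (A,a)→(A,a,R)
state=A head=7 tape=aaaaaaa[_]
No transition is defined for (A, _); M halts in state A.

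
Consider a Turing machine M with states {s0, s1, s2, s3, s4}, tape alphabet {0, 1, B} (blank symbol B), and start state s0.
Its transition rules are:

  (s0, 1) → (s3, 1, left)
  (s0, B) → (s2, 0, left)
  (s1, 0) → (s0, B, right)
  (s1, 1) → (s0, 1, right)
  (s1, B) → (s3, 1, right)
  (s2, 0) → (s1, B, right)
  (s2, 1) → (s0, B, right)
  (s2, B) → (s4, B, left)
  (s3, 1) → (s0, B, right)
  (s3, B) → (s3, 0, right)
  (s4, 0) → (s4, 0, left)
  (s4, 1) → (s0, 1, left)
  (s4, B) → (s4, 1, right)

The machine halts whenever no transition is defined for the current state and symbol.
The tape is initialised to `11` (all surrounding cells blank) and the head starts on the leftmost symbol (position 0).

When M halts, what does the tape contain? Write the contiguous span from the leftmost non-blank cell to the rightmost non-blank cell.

s0 | BBBBBB[1]1B   read 1 → write 1, move left, go to s3
s3 | BBBBB[B]11B   read B → write 0, move right, go to s3
s3 | BBBBB0[1]1B   read 1 → write B, move right, go to s0
s0 | BBBBB0B[1]B   read 1 → write 1, move left, go to s3
s3 | BBBBB0[B]1B   read B → write 0, move right, go to s3
s3 | BBBBB00[1]B   read 1 → write B, move right, go to s0
s0 | BBBBB00B[B]   read B → write 0, move left, go to s2
s2 | BBBBB00[B]0   read B → write B, move left, go to s4
s4 | BBBBB0[0]B0   read 0 → write 0, move left, go to s4
s4 | BBBBB[0]0B0   read 0 → write 0, move left, go to s4
s4 | BBBB[B]00B0   read B → write 1, move right, go to s4
s4 | BBBB1[0]0B0   read 0 → write 0, move left, go to s4
s4 | BBBB[1]00B0   read 1 → write 1, move left, go to s0
s0 | BBB[B]100B0   read B → write 0, move left, go to s2
s2 | BB[B]0100B0   read B → write B, move left, go to s4
s4 | B[B]B0100B0   read B → write 1, move right, go to s4
s4 | B1[B]0100B0   read B → write 1, move right, go to s4
s4 | B11[0]100B0   read 0 → write 0, move left, go to s4
s4 | B1[1]0100B0   read 1 → write 1, move left, go to s0
s0 | B[1]10100B0   read 1 → write 1, move left, go to s3
s3 | [B]110100B0   read B → write 0, move right, go to s3
s3 | 0[1]10100B0   read 1 → write B, move right, go to s0
s0 | 0B[1]0100B0   read 1 → write 1, move left, go to s3
s3 | 0[B]10100B0   read B → write 0, move right, go to s3
s3 | 00[1]0100B0   read 1 → write B, move right, go to s0
s0 | 00B[0]100B0
The non-blank tape span at halt is 00B0100B0.

00B0100B0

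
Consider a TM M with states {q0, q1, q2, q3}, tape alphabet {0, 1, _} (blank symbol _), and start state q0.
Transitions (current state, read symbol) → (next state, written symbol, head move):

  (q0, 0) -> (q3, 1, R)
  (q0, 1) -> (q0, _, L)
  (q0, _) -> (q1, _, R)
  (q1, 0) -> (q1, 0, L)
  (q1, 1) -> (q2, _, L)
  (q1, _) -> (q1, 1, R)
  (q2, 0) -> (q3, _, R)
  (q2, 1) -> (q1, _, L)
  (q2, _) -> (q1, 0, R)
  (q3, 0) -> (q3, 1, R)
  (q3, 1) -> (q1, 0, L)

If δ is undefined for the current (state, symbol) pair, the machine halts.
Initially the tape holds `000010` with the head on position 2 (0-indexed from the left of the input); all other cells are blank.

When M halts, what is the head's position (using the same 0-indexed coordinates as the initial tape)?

q0 | __00[0]010   read 0 → write 1, move R, go to q3
q3 | __001[0]10   read 0 → write 1, move R, go to q3
q3 | __0011[1]0   read 1 → write 0, move L, go to q1
q1 | __001[1]00   read 1 → write _, move L, go to q2
q2 | __00[1]_00   read 1 → write _, move L, go to q1
q1 | __0[0]__00   read 0 → write 0, move L, go to q1
q1 | __[0]0__00   read 0 → write 0, move L, go to q1
q1 | _[_]00__00   read _ → write 1, move R, go to q1
q1 | _1[0]0__00   read 0 → write 0, move L, go to q1
q1 | _[1]00__00   read 1 → write _, move L, go to q2
q2 | [_]_00__00   read _ → write 0, move R, go to q1
q1 | 0[_]00__00   read _ → write 1, move R, go to q1
q1 | 01[0]0__00   read 0 → write 0, move L, go to q1
q1 | 0[1]00__00   read 1 → write _, move L, go to q2
q2 | [0]_00__00   read 0 → write _, move R, go to q3
q3 | _[_]00__00
At halt the head is at cell -1.

-1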